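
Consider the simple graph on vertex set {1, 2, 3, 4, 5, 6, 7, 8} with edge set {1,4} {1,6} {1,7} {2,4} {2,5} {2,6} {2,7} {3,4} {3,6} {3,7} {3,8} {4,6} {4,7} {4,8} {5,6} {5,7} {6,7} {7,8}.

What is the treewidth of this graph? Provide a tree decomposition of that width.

Every bag has size at most 4, so the width is 4 − 1 = 3 and tw(G) ≤ 3. For the lower bound, the 4 vertices {3, 4, 7, 8} are pairwise adjacent, and any tree decomposition puts a clique entirely inside one bag — forcing width ≥ 3. Therefore the treewidth is 3.

Treewidth 3.
One optimal decomposition is:
Bags: B1 = {1, 4, 6, 7}  B2 = {3, 4, 6, 7}  B3 = {2, 4, 6, 7}  B4 = {2, 5, 6, 7}  B5 = {3, 4, 7, 8}
Tree: B1–B2, B1–B3, B3–B4, B2–B5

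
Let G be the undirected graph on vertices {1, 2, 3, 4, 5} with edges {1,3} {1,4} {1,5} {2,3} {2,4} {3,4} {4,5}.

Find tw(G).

A width-2 tree decomposition is:
Bags: B1 = {2, 3, 4}  B2 = {1, 3, 4}  B3 = {1, 4, 5}
Tree: B1–B2, B2–B3
Each bag holds 3 vertices, so the decomposition has width 2, which upper-bounds the treewidth. For the lower bound, the 3 vertices {1, 3, 4} are pairwise adjacent, and any tree decomposition puts a clique entirely inside one bag — forcing width ≥ 2. Therefore the treewidth is 2.

2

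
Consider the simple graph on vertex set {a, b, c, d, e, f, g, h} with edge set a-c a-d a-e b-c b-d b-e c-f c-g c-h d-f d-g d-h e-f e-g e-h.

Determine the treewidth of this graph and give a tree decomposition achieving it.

Each bag holds 4 vertices, so the decomposition has width 3, which upper-bounds the treewidth. For the lower bound: the 4 vertex sets {d,f}, {c,h}, {e}, {b} are disjoint, each induces a connected subgraph, and every pair is joined by at least one edge of G. Contracting each set to a single vertex therefore yields K_{4} as a minor, and since treewidth is minor-monotone, tw(G) ≥ tw(K_{4}) = 3. Combining the bounds, tw(G) = 3.

Treewidth 3.
Bags: B1 = {c, d, e, f}  B2 = {c, d, e, h}  B3 = {b, c, d, e}  B4 = {c, d, e, g}  B5 = {a, c, d, e}
Tree: B1–B2, B2–B3, B3–B4, B4–B5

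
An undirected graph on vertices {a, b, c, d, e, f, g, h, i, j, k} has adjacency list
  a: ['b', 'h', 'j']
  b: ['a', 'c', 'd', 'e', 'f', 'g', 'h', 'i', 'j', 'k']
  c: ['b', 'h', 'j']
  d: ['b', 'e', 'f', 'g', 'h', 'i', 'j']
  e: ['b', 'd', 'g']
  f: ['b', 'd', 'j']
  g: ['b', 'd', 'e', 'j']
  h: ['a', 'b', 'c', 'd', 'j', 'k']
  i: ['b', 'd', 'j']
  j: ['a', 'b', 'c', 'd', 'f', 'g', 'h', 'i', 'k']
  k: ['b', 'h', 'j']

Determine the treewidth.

A width-3 tree decomposition is:
Bags: B1 = {b, d, g, j}  B2 = {b, d, h, j}  B3 = {b, h, j, k}  B4 = {a, b, h, j}  B5 = {b, c, h, j}  B6 = {b, d, i, j}  B7 = {b, d, e, g}  B8 = {b, d, f, j}
Tree: B1–B2, B2–B3, B2–B4, B2–B5, B2–B6, B1–B7, B2–B8
The largest bag has 4 vertices, giving width 3; this decomposition certifies tw(G) ≤ 3. For the lower bound, the 4 vertices {b, d, g, j} are pairwise adjacent, and any tree decomposition puts a clique entirely inside one bag — forcing width ≥ 3. The upper and lower bounds meet at 3, so that is the treewidth.

3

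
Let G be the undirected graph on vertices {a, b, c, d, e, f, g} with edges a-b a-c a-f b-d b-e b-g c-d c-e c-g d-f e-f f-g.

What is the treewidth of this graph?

3

A width-3 tree decomposition is:
Bags: B1 = {a, b, c, f}  B2 = {b, c, f, g}  B3 = {b, c, d, f}  B4 = {b, c, e, f}
Tree: B1–B2, B2–B3, B3–B4
Every bag has size at most 4, so the width is 4 − 1 = 3 and tw(G) ≤ 3. For the lower bound: the 4 vertex sets {a,c}, {b,g}, {f}, {d} are disjoint, each induces a connected subgraph, and every pair is joined by at least one edge of G. Contracting each set to a single vertex therefore yields K_{4} as a minor, and since treewidth is minor-monotone, tw(G) ≥ tw(K_{4}) = 3. Combining the bounds, tw(G) = 3.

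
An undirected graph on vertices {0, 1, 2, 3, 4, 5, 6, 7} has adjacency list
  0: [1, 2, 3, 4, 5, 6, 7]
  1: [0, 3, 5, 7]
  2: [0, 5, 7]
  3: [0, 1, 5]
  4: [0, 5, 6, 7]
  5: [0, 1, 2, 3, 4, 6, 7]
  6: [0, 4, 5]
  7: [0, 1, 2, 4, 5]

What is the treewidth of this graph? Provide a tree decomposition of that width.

Each bag holds 4 vertices, so the decomposition has width 3, which upper-bounds the treewidth. Conversely, {0, 1, 3, 5} is a clique of size 4, and the vertices of any clique must share a bag in every tree decomposition; so some bag has ≥ 4 vertices and tw(G) ≥ 3. Therefore the treewidth is 3.

Treewidth 3.
Bags: B1 = {0, 4, 5, 7}  B2 = {0, 2, 5, 7}  B3 = {0, 1, 5, 7}  B4 = {0, 1, 3, 5}  B5 = {0, 4, 5, 6}
Tree: B1–B2, B1–B3, B3–B4, B1–B5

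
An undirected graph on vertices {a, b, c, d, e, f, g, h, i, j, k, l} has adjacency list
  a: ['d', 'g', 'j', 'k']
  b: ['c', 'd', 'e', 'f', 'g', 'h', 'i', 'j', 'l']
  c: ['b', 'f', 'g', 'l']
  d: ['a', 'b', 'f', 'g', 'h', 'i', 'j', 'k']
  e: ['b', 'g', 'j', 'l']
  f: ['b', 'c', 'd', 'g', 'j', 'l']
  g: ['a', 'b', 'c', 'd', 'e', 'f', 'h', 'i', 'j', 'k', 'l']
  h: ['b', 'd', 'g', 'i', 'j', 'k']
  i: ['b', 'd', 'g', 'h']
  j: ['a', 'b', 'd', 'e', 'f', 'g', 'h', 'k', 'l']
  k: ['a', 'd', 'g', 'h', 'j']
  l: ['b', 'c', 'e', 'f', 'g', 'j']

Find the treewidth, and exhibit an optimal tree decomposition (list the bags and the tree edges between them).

Treewidth 4.
Bags: B1 = {b, d, g, h, j}  B2 = {d, g, h, j, k}  B3 = {b, d, f, g, j}  B4 = {b, d, g, h, i}  B5 = {b, f, g, j, l}  B6 = {b, c, f, g, l}  B7 = {a, d, g, j, k}  B8 = {b, e, g, j, l}
Tree: B1–B2, B1–B3, B1–B4, B3–B5, B5–B6, B2–B7, B5–B8

The largest bag has 5 vertices, giving width 4; this decomposition certifies tw(G) ≤ 4. For the lower bound, the 5 vertices {a, d, g, j, k} are pairwise adjacent, and any tree decomposition puts a clique entirely inside one bag — forcing width ≥ 4. Combining the bounds, tw(G) = 4.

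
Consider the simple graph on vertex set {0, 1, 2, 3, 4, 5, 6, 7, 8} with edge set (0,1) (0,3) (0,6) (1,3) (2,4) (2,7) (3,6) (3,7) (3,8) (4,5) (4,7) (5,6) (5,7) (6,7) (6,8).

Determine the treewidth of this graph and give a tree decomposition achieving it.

Treewidth 2.
One such decomposition:
Bags: B1 = {3, 6, 7}  B2 = {0, 3, 6}  B3 = {5, 6, 7}  B4 = {4, 5, 7}  B5 = {2, 4, 7}  B6 = {0, 1, 3}  B7 = {3, 6, 8}
Tree: B1–B2, B1–B3, B3–B4, B4–B5, B2–B6, B1–B7

The largest bag has 3 vertices, giving width 2; this decomposition certifies tw(G) ≤ 2. For the lower bound, the 3 vertices {2, 4, 7} are pairwise adjacent, and any tree decomposition puts a clique entirely inside one bag — forcing width ≥ 2. Hence tw(G) = 2 exactly.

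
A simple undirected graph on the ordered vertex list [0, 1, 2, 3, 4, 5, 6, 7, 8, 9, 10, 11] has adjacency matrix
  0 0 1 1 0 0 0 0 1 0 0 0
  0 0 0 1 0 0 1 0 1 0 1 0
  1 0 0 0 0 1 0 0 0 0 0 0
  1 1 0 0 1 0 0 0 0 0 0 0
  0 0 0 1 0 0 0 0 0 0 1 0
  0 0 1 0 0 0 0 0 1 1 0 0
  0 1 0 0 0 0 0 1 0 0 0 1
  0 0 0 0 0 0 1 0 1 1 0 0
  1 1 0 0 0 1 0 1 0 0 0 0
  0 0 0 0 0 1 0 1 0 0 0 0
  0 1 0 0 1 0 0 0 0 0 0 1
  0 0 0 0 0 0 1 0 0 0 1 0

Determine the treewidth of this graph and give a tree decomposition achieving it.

Each bag holds 4 vertices, so the decomposition has width 3, which upper-bounds the treewidth. For the lower bound: the 4 vertex sets {4,10,11}, {3}, {1}, {0,6,7,8} are disjoint, each induces a connected subgraph, and every pair is joined by at least one edge of G. Contracting each set to a single vertex therefore yields K_{4} as a minor, and since treewidth is minor-monotone, tw(G) ≥ tw(K_{4}) = 3. Combining the bounds, tw(G) = 3.

Treewidth 3.
Bags: B1 = {3, 4, 10, 11}  B2 = {1, 3, 10, 11}  B3 = {1, 3, 6, 11}  B4 = {0, 1, 3, 6}  B5 = {0, 1, 6, 8}  B6 = {0, 6, 7, 8}  B7 = {0, 2, 7, 8}  B8 = {2, 5, 7, 8}  B9 = {2, 5, 7, 9}
Tree: B1–B2, B2–B3, B3–B4, B4–B5, B5–B6, B6–B7, B7–B8, B8–B9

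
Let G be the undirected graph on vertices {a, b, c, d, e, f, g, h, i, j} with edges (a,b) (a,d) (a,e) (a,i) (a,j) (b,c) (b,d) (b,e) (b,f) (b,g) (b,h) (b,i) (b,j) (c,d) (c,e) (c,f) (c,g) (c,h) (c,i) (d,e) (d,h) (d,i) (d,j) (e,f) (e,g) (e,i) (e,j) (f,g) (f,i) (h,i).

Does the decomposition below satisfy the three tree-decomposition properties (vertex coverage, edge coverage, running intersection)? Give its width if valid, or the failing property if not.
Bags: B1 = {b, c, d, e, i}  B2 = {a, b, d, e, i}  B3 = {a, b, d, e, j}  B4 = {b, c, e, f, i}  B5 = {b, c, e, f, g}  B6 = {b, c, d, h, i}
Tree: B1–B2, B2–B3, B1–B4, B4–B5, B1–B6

Vertex coverage: the bags together contain {a, b, c, d, e, f, g, h, i, j}, the full vertex set. Edge coverage: each edge of G has both endpoints in at least one bag. Running intersection: for every vertex, the bags containing it form a connected subtree. All three properties hold, so this is a valid tree decomposition of width max|bag| − 1 = 4, and hence tw(G) ≤ 4.

Yes; width 4.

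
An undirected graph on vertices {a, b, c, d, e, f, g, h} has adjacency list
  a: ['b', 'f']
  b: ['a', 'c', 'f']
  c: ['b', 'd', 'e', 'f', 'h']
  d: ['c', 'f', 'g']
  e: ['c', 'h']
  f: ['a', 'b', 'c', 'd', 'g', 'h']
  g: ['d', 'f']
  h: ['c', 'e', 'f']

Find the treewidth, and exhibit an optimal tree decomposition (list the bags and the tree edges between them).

Treewidth 2.
One such decomposition:
Bags: B1 = {a, b, f}  B2 = {b, c, f}  B3 = {c, f, h}  B4 = {c, d, f}  B5 = {d, f, g}  B6 = {c, e, h}
Tree: B1–B2, B2–B3, B2–B4, B4–B5, B3–B6

Each bag holds 3 vertices, so the decomposition has width 2, which upper-bounds the treewidth. On the other hand G contains the 3-clique {c, e, h}. A clique must lie in a single bag of any decomposition, so no decomposition can have width below 2. Combining the bounds, tw(G) = 2.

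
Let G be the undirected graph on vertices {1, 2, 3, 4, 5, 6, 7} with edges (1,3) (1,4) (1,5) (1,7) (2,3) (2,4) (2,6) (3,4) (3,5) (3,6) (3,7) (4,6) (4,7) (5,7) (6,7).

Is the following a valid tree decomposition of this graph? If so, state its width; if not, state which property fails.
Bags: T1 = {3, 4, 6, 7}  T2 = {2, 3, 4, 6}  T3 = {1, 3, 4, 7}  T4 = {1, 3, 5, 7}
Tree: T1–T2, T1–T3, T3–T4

Vertex coverage: the bags together contain {1, 2, 3, 4, 5, 6, 7}, the full vertex set. Edge coverage: each edge of G has both endpoints in at least one bag. Running intersection: for every vertex, the bags containing it form a connected subtree. All three properties hold, so this is a valid tree decomposition of width max|bag| − 1 = 3, and hence tw(G) ≤ 3.

Yes; width 3.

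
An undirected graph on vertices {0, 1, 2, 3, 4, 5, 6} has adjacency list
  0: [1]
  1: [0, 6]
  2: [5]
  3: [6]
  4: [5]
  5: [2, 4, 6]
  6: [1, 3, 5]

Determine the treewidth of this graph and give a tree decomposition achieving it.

The largest bag has 2 vertices, giving width 1; this decomposition certifies tw(G) ≤ 1. Since G has at least one edge (e.g. 5–4), it is not an edgeless graph, so tw(G) ≥ 1. Combining the bounds, tw(G) = 1.

Treewidth 1.
One optimal decomposition is:
Bags: B1 = {4, 5}  B2 = {5, 6}  B3 = {1, 6}  B4 = {0, 1}  B5 = {2, 5}  B6 = {3, 6}
Tree: B1–B2, B2–B3, B3–B4, B2–B5, B2–B6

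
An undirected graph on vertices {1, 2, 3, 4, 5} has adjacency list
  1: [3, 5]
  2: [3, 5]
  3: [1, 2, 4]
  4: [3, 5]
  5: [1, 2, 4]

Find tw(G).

2

A width-2 tree decomposition is:
Bags: B1 = {1, 3, 5}  B2 = {3, 4, 5}  B3 = {2, 3, 5}
Tree: B1–B2, B2–B3
Every bag has size at most 3, so the width is 3 − 1 = 2 and tw(G) ≤ 2. For the lower bound, G contains the cycle 3–1–5–4–3, so G is not a forest; only forests have treewidth ≤ 1, hence tw(G) ≥ 2. The upper and lower bounds meet at 2, so that is the treewidth.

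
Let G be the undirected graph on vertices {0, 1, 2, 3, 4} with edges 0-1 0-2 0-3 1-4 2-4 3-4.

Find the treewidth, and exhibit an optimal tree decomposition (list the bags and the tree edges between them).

Each bag holds 3 vertices, so the decomposition has width 2, which upper-bounds the treewidth. For the lower bound, G contains the cycle 4–3–0–1–4, so G is not a forest; only forests have treewidth ≤ 1, hence tw(G) ≥ 2. The upper and lower bounds meet at 2, so that is the treewidth.

Treewidth 2.
Bags: B1 = {0, 3, 4}  B2 = {0, 1, 4}  B3 = {0, 2, 4}
Tree: B1–B2, B2–B3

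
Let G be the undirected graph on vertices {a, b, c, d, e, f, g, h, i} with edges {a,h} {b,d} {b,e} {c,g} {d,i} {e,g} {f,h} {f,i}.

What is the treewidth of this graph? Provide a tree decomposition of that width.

Treewidth 1.
One optimal decomposition is:
Bags: B1 = {a, h}  B2 = {f, h}  B3 = {f, i}  B4 = {d, i}  B5 = {b, d}  B6 = {b, e}  B7 = {e, g}  B8 = {c, g}
Tree: B1–B2, B2–B3, B3–B4, B4–B5, B5–B6, B6–B7, B7–B8

Every bag has size at most 2, so the width is 2 − 1 = 1 and tw(G) ≤ 1. G has an edge, so its treewidth is at least 1. Combining the bounds, tw(G) = 1.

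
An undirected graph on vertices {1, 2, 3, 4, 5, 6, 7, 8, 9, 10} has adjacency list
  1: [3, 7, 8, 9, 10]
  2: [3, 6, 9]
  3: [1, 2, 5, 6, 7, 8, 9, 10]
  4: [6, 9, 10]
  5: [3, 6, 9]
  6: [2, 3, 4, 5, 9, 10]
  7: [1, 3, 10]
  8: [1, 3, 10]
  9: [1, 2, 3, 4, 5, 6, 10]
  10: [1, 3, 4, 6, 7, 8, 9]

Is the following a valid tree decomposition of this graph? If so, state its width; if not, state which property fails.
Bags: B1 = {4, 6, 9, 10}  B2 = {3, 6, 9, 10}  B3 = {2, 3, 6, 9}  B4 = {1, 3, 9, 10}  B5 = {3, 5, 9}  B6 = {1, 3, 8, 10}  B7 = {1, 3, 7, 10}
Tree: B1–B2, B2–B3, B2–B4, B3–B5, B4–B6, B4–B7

A tree decomposition must satisfy three properties: every vertex lies in some bag; for every edge, both endpoints lie together in some bag; and for every vertex, the bags containing it form a connected subtree. Here edge (6,5) lies in no bag, so the decomposition is invalid.

No — edge (6,5) lies in no bag.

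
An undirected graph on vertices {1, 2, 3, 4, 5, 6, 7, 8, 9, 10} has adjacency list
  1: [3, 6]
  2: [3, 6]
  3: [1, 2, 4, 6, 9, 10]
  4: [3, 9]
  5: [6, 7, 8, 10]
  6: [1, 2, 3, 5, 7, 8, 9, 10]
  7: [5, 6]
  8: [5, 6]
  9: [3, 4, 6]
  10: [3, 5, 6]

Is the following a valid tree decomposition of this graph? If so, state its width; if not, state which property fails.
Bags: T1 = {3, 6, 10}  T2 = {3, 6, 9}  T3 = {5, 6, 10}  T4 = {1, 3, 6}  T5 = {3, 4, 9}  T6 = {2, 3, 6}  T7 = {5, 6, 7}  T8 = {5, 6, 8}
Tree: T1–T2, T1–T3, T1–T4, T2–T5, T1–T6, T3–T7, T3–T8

Vertex coverage: the bags together contain {1, 2, 3, 4, 5, 6, 7, 8, 9, 10}, the full vertex set. Edge coverage: each edge of G has both endpoints in at least one bag. Running intersection: for every vertex, the bags containing it form a connected subtree. All three properties hold, so this is a valid tree decomposition of width max|bag| − 1 = 2, and hence tw(G) ≤ 2.

Yes; width 2.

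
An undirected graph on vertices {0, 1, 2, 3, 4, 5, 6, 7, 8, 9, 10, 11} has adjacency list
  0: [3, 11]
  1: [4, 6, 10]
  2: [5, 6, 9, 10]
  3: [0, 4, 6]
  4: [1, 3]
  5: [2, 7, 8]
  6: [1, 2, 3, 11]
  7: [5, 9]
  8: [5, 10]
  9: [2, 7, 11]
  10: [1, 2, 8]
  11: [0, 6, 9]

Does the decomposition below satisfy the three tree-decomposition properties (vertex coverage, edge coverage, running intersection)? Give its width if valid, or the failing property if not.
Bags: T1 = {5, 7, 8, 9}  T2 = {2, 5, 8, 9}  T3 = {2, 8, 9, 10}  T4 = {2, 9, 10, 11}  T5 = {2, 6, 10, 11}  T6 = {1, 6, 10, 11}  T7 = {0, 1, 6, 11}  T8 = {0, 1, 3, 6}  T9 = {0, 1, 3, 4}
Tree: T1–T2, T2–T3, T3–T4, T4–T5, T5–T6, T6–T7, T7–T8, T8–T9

Every vertex of G appears in some bag (union = {0, 1, 2, 3, 4, 5, 6, 7, 8, 9, 10, 11}); every edge is covered by a bag; and for each vertex v the set of bags containing v is connected in the bag tree. The decomposition is therefore valid. The largest bag has 4 vertices, so the width is 3.

Yes; width 3.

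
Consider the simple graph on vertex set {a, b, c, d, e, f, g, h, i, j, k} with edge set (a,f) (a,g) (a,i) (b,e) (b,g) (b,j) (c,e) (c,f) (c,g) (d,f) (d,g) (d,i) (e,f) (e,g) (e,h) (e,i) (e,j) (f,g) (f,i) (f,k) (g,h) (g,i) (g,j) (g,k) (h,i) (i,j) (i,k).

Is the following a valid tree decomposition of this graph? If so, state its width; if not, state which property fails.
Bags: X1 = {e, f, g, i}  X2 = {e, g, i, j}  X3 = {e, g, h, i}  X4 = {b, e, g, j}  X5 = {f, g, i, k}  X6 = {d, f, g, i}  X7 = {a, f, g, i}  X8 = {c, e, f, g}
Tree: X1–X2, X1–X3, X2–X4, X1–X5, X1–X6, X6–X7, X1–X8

Yes; width 3.

Every vertex of G appears in some bag (union = {a, b, c, d, e, f, g, h, i, j, k}); every edge is covered by a bag; and for each vertex v the set of bags containing v is connected in the bag tree. The decomposition is therefore valid. The largest bag has 4 vertices, so the width is 3.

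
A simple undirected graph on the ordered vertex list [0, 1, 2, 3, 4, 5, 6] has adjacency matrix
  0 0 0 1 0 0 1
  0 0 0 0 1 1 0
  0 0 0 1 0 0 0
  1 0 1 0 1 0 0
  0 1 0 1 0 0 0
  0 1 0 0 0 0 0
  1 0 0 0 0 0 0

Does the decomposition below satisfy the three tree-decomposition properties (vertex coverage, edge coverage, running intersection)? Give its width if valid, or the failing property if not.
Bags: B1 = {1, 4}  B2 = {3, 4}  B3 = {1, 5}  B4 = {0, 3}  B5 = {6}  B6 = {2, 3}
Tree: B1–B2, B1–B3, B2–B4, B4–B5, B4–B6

A tree decomposition must satisfy three properties: every vertex lies in some bag; for every edge, both endpoints lie together in some bag; and for every vertex, the bags containing it form a connected subtree. Here edge (0,6) lies in no bag, so the decomposition is invalid.

No — edge (0,6) lies in no bag.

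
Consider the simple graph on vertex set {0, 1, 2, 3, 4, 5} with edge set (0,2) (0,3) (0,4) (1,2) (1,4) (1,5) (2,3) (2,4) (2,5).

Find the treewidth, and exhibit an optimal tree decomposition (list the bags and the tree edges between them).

Treewidth 2.
One optimal decomposition is:
Bags: B1 = {0, 2, 4}  B2 = {0, 2, 3}  B3 = {1, 2, 4}  B4 = {1, 2, 5}
Tree: B1–B2, B1–B3, B3–B4

Each bag holds 3 vertices, so the decomposition has width 2, which upper-bounds the treewidth. On the other hand G contains the 3-clique {0, 2, 3}. A clique must lie in a single bag of any decomposition, so no decomposition can have width below 2. Therefore the treewidth is 2.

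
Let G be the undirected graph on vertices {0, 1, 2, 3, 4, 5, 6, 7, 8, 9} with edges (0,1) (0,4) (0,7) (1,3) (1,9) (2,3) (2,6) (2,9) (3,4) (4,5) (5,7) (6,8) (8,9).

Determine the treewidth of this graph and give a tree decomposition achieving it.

Each bag holds 3 vertices, so the decomposition has width 2, which upper-bounds the treewidth. Since 6–8–9–2–6 is a cycle in G, G is not acyclic. Forests are exactly the graphs of treewidth ≤ 1, so tw(G) ≥ 2. Therefore the treewidth is 2.

Treewidth 2.
One such decomposition:
Bags: B1 = {2, 6, 8}  B2 = {2, 8, 9}  B3 = {2, 3, 9}  B4 = {1, 3, 9}  B5 = {1, 3, 4}  B6 = {0, 1, 4}  B7 = {0, 4, 5}  B8 = {0, 5, 7}
Tree: B1–B2, B2–B3, B3–B4, B4–B5, B5–B6, B6–B7, B7–B8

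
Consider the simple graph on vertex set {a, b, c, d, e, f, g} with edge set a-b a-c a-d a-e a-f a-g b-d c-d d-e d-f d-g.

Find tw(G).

A width-2 tree decomposition is:
Bags: B1 = {a, d, g}  B2 = {a, d, e}  B3 = {a, c, d}  B4 = {a, d, f}  B5 = {a, b, d}
Tree: B1–B2, B1–B3, B3–B4, B1–B5
Each bag holds 3 vertices, so the decomposition has width 2, which upper-bounds the treewidth. Conversely, {a, d, f} is a clique of size 3, and the vertices of any clique must share a bag in every tree decomposition; so some bag has ≥ 3 vertices and tw(G) ≥ 2. Hence tw(G) = 2 exactly.

2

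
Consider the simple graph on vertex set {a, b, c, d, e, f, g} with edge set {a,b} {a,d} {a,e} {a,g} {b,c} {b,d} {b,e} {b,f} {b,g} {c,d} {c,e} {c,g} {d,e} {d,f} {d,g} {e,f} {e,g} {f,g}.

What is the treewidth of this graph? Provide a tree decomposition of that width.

Treewidth 4.
One such decomposition:
Bags: B1 = {b, c, d, e, g}  B2 = {a, b, d, e, g}  B3 = {b, d, e, f, g}
Tree: B1–B2, B1–B3

The largest bag has 5 vertices, giving width 4; this decomposition certifies tw(G) ≤ 4. Conversely, {a, b, d, e, g} is a clique of size 5, and the vertices of any clique must share a bag in every tree decomposition; so some bag has ≥ 5 vertices and tw(G) ≥ 4. The upper and lower bounds meet at 4, so that is the treewidth.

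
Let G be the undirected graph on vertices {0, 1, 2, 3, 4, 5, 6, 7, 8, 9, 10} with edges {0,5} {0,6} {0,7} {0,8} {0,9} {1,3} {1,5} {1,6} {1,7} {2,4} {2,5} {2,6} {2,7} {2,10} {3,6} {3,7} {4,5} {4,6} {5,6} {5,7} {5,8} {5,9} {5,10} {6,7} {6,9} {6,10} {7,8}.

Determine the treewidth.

3

A width-3 tree decomposition is:
Bags: B1 = {2, 5, 6, 7}  B2 = {0, 5, 6, 7}  B3 = {1, 5, 6, 7}  B4 = {0, 5, 7, 8}  B5 = {0, 5, 6, 9}  B6 = {2, 4, 5, 6}  B7 = {1, 3, 6, 7}  B8 = {2, 5, 6, 10}
Tree: B1–B2, B1–B3, B2–B4, B2–B5, B1–B6, B3–B7, B6–B8
Each bag holds 4 vertices, so the decomposition has width 3, which upper-bounds the treewidth. On the other hand G contains the 4-clique {1, 3, 6, 7}. A clique must lie in a single bag of any decomposition, so no decomposition can have width below 3. Combining the bounds, tw(G) = 3.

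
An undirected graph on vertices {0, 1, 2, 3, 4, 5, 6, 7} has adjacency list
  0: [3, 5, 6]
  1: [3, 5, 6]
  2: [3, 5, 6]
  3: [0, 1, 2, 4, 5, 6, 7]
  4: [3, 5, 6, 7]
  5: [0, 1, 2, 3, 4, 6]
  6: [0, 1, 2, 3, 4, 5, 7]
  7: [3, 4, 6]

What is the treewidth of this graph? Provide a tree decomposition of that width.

Each bag holds 4 vertices, so the decomposition has width 3, which upper-bounds the treewidth. Conversely, {0, 3, 5, 6} is a clique of size 4, and the vertices of any clique must share a bag in every tree decomposition; so some bag has ≥ 4 vertices and tw(G) ≥ 3. The upper and lower bounds meet at 3, so that is the treewidth.

Treewidth 3.
Bags: B1 = {2, 3, 5, 6}  B2 = {3, 4, 5, 6}  B3 = {3, 4, 6, 7}  B4 = {1, 3, 5, 6}  B5 = {0, 3, 5, 6}
Tree: B1–B2, B2–B3, B2–B4, B1–B5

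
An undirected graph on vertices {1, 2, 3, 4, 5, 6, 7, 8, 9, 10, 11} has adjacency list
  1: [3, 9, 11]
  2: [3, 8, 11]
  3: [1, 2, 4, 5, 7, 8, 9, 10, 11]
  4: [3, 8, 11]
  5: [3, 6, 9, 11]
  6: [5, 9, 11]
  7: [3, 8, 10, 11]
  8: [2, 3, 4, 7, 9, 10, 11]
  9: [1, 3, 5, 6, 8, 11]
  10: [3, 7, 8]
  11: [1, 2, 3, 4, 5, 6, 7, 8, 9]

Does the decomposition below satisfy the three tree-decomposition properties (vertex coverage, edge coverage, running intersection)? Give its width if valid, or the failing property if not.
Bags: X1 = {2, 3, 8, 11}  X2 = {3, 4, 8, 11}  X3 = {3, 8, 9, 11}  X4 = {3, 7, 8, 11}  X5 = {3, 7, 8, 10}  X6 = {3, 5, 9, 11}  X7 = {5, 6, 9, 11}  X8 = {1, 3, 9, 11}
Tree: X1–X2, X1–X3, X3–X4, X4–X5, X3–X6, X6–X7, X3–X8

Yes; width 3.

Every vertex of G appears in some bag (union = {1, 2, 3, 4, 5, 6, 7, 8, 9, 10, 11}); every edge is covered by a bag; and for each vertex v the set of bags containing v is connected in the bag tree. The decomposition is therefore valid. The largest bag has 4 vertices, so the width is 3.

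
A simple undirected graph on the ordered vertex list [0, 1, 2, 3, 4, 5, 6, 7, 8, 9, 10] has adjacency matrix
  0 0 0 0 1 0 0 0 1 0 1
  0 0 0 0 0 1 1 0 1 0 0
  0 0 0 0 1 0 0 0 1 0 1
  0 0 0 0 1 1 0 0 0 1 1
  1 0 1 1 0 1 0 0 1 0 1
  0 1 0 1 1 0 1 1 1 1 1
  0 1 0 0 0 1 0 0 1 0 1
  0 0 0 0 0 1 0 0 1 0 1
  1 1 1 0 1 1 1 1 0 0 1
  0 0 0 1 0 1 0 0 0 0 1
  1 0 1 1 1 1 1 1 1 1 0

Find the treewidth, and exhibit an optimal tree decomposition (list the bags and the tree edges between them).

Treewidth 3.
Bags: B1 = {4, 5, 8, 10}  B2 = {5, 6, 8, 10}  B3 = {1, 5, 6, 8}  B4 = {5, 7, 8, 10}  B5 = {3, 4, 5, 10}  B6 = {3, 5, 9, 10}  B7 = {2, 4, 8, 10}  B8 = {0, 4, 8, 10}
Tree: B1–B2, B2–B3, B2–B4, B1–B5, B5–B6, B1–B7, B1–B8

Every bag has size at most 4, so the width is 4 − 1 = 3 and tw(G) ≤ 3. For the lower bound, the 4 vertices {1, 5, 6, 8} are pairwise adjacent, and any tree decomposition puts a clique entirely inside one bag — forcing width ≥ 3. Combining the bounds, tw(G) = 3.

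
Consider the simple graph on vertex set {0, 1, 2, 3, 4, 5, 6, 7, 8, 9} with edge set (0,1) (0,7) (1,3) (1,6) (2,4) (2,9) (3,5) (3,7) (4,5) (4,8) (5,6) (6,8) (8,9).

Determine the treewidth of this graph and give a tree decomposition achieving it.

Treewidth 2.
Bags: B1 = {2, 8, 9}  B2 = {2, 4, 8}  B3 = {4, 6, 8}  B4 = {4, 5, 6}  B5 = {1, 5, 6}  B6 = {1, 3, 5}  B7 = {0, 1, 3}  B8 = {0, 3, 7}
Tree: B1–B2, B2–B3, B3–B4, B4–B5, B5–B6, B6–B7, B7–B8

The largest bag has 3 vertices, giving width 2; this decomposition certifies tw(G) ≤ 2. Since 9–2–4–8–9 is a cycle in G, G is not acyclic. Forests are exactly the graphs of treewidth ≤ 1, so tw(G) ≥ 2. The upper and lower bounds meet at 2, so that is the treewidth.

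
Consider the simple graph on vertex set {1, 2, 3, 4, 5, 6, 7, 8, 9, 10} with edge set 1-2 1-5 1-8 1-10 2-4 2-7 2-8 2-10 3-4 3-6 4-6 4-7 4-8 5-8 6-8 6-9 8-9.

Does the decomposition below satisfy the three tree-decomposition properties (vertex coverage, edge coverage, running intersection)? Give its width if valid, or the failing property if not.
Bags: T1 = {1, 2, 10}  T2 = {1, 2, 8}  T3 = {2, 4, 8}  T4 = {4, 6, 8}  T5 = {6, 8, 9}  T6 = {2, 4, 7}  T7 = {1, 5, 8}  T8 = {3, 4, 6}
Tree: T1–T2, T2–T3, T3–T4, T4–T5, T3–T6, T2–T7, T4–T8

Yes; width 2.

Vertex coverage: the bags together contain {1, 2, 3, 4, 5, 6, 7, 8, 9, 10}, the full vertex set. Edge coverage: each edge of G has both endpoints in at least one bag. Running intersection: for every vertex, the bags containing it form a connected subtree. All three properties hold, so this is a valid tree decomposition of width max|bag| − 1 = 2, and hence tw(G) ≤ 2.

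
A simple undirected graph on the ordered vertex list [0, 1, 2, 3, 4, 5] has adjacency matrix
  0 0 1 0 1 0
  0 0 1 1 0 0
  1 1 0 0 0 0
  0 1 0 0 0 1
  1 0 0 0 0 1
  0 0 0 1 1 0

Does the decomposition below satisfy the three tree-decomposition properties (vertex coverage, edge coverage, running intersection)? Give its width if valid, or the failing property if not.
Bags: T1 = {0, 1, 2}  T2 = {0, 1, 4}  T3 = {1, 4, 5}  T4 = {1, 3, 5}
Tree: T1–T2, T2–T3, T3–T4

Vertex coverage: the bags together contain {0, 1, 2, 3, 4, 5}, the full vertex set. Edge coverage: each edge of G has both endpoints in at least one bag. Running intersection: for every vertex, the bags containing it form a connected subtree. All three properties hold, so this is a valid tree decomposition of width max|bag| − 1 = 2, and hence tw(G) ≤ 2.

Yes; width 2.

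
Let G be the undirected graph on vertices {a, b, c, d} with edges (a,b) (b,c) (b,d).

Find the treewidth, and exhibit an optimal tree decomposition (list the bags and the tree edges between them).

Treewidth 1.
Bags: B1 = {b, d}  B2 = {a, b}  B3 = {b, c}
Tree: B1–B2, B1–B3

The largest bag has 2 vertices, giving width 1; this decomposition certifies tw(G) ≤ 1. G has an edge, so its treewidth is at least 1. Therefore the treewidth is 1.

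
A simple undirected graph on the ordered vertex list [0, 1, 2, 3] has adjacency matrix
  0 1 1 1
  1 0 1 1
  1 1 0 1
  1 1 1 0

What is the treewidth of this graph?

A width-3 tree decomposition is:
Bags: B1 = {0, 1, 2, 3}
Tree: (single bag)
With just one bag of size 4, the width is 4 − 1 = 3, so tw(G) ≤ 3. On the other hand G contains the 4-clique {0, 1, 2, 3}. A clique must lie in a single bag of any decomposition, so no decomposition can have width below 3. Combining the bounds, tw(G) = 3.

3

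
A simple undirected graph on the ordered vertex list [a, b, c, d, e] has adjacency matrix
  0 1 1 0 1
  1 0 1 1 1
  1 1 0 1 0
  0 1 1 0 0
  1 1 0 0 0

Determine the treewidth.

A width-2 tree decomposition is:
Bags: B1 = {a, b, c}  B2 = {b, c, d}  B3 = {a, b, e}
Tree: B1–B2, B1–B3
The largest bag has 3 vertices, giving width 2; this decomposition certifies tw(G) ≤ 2. On the other hand G contains the 3-clique {a, b, e}. A clique must lie in a single bag of any decomposition, so no decomposition can have width below 2. Therefore the treewidth is 2.

2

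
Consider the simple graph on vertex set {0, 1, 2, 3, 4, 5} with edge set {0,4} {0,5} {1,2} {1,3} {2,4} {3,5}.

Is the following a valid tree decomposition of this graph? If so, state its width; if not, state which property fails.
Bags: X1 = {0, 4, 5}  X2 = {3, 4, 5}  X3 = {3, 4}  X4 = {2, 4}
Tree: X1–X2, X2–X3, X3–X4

A tree decomposition must satisfy three properties: every vertex lies in some bag; for every edge, both endpoints lie together in some bag; and for every vertex, the bags containing it form a connected subtree. Here vertex 1 appears in no bag, so the decomposition is invalid.

No — vertex 1 appears in no bag.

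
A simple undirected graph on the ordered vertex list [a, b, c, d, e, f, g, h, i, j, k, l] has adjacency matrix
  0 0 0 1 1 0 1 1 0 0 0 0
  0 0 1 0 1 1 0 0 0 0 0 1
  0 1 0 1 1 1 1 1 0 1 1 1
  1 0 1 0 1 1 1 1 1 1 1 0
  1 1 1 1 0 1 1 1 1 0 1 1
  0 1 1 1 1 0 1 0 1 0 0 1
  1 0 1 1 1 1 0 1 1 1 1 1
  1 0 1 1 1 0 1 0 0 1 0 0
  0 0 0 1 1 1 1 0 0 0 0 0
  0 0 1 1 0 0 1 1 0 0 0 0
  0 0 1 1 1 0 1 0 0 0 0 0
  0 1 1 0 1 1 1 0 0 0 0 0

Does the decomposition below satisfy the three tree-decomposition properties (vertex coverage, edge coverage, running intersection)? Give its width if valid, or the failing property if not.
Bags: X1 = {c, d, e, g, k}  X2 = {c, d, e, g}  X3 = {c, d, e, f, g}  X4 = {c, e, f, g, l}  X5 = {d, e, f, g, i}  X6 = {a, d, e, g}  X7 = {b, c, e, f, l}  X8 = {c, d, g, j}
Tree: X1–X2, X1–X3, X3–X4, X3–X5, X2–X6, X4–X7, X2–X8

No — vertex h appears in no bag.

A tree decomposition must satisfy three properties: every vertex lies in some bag; for every edge, both endpoints lie together in some bag; and for every vertex, the bags containing it form a connected subtree. Here vertex h appears in no bag, so the decomposition is invalid.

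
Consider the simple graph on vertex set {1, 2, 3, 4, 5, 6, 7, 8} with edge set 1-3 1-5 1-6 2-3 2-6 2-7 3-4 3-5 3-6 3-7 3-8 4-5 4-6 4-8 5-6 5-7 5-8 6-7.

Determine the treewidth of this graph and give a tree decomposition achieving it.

Every bag has size at most 4, so the width is 4 − 1 = 3 and tw(G) ≤ 3. Conversely, {2, 3, 6, 7} is a clique of size 4, and the vertices of any clique must share a bag in every tree decomposition; so some bag has ≥ 4 vertices and tw(G) ≥ 3. Hence tw(G) = 3 exactly.

Treewidth 3.
Bags: B1 = {3, 4, 5, 6}  B2 = {3, 5, 6, 7}  B3 = {1, 3, 5, 6}  B4 = {2, 3, 6, 7}  B5 = {3, 4, 5, 8}
Tree: B1–B2, B2–B3, B2–B4, B1–B5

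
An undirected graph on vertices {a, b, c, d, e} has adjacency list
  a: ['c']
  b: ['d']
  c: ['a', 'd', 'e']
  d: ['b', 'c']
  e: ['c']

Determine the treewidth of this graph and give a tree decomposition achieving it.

Treewidth 1.
One optimal decomposition is:
Bags: B1 = {c, e}  B2 = {c, d}  B3 = {b, d}  B4 = {a, c}
Tree: B1–B2, B2–B3, B2–B4

Each bag holds 2 vertices, so the decomposition has width 1, which upper-bounds the treewidth. Since G has at least one edge (e.g. c–e), it is not an edgeless graph, so tw(G) ≥ 1. Therefore the treewidth is 1.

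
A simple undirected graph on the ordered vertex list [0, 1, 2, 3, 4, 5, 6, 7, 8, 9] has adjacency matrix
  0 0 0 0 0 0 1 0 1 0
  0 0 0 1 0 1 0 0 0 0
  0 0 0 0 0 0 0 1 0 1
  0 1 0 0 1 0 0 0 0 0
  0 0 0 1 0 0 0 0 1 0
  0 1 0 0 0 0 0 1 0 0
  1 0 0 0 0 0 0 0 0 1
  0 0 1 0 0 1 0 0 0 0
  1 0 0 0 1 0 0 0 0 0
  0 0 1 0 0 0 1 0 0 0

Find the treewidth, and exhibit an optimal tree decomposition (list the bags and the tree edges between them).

Every bag has size at most 3, so the width is 3 − 1 = 2 and tw(G) ≤ 2. The edges 4–8–0–6–9–2–7–5–1–3–4 form a cycle, so G is not a tree and its treewidth is at least 2. Combining the bounds, tw(G) = 2.

Treewidth 2.
One optimal decomposition is:
Bags: B1 = {0, 4, 8}  B2 = {0, 4, 6}  B3 = {4, 6, 9}  B4 = {2, 4, 9}  B5 = {2, 4, 7}  B6 = {4, 5, 7}  B7 = {1, 4, 5}  B8 = {1, 3, 4}
Tree: B1–B2, B2–B3, B3–B4, B4–B5, B5–B6, B6–B7, B7–B8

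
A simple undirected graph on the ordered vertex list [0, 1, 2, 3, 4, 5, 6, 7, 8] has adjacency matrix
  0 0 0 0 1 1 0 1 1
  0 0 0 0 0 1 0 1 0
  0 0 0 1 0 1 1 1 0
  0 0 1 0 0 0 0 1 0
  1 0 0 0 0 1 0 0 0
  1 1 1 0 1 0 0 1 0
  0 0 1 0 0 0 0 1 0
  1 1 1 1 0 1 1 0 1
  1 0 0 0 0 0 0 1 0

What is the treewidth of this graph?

2

A width-2 tree decomposition is:
Bags: B1 = {2, 5, 7}  B2 = {0, 5, 7}  B3 = {0, 4, 5}  B4 = {2, 6, 7}  B5 = {1, 5, 7}  B6 = {0, 7, 8}  B7 = {2, 3, 7}
Tree: B1–B2, B2–B3, B1–B4, B2–B5, B2–B6, B4–B7
The largest bag has 3 vertices, giving width 2; this decomposition certifies tw(G) ≤ 2. Conversely, {0, 4, 5} is a clique of size 3, and the vertices of any clique must share a bag in every tree decomposition; so some bag has ≥ 3 vertices and tw(G) ≥ 2. Combining the bounds, tw(G) = 2.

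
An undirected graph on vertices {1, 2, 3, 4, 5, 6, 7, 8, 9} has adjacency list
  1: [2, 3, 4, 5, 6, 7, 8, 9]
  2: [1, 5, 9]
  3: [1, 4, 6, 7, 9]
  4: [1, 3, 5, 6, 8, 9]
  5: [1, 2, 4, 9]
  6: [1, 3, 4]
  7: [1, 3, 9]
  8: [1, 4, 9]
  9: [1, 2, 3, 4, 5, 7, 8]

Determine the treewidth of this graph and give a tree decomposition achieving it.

Each bag holds 4 vertices, so the decomposition has width 3, which upper-bounds the treewidth. Conversely, {1, 2, 5, 9} is a clique of size 4, and the vertices of any clique must share a bag in every tree decomposition; so some bag has ≥ 4 vertices and tw(G) ≥ 3. The upper and lower bounds meet at 3, so that is the treewidth.

Treewidth 3.
One optimal decomposition is:
Bags: B1 = {1, 4, 5, 9}  B2 = {1, 3, 4, 9}  B3 = {1, 3, 4, 6}  B4 = {1, 2, 5, 9}  B5 = {1, 4, 8, 9}  B6 = {1, 3, 7, 9}
Tree: B1–B2, B2–B3, B1–B4, B1–B5, B2–B6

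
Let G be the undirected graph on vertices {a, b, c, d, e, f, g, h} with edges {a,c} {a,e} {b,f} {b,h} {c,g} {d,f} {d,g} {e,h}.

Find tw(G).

2

A width-2 tree decomposition is:
Bags: B1 = {a, e, h}  B2 = {a, c, h}  B3 = {c, g, h}  B4 = {d, g, h}  B5 = {d, f, h}  B6 = {b, f, h}
Tree: B1–B2, B2–B3, B3–B4, B4–B5, B5–B6
The largest bag has 3 vertices, giving width 2; this decomposition certifies tw(G) ≤ 2. The edges h–e–a–c–g–d–f–b–h form a cycle, so G is not a tree and its treewidth is at least 2. The upper and lower bounds meet at 2, so that is the treewidth.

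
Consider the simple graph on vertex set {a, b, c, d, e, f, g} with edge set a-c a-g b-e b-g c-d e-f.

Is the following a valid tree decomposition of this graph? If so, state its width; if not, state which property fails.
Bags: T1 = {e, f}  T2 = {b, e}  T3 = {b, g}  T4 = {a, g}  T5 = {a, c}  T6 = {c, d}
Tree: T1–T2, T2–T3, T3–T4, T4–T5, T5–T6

Vertex coverage: the bags together contain {a, b, c, d, e, f, g}, the full vertex set. Edge coverage: each edge of G has both endpoints in at least one bag. Running intersection: for every vertex, the bags containing it form a connected subtree. All three properties hold, so this is a valid tree decomposition of width max|bag| − 1 = 1, and hence tw(G) ≤ 1.

Yes; width 1.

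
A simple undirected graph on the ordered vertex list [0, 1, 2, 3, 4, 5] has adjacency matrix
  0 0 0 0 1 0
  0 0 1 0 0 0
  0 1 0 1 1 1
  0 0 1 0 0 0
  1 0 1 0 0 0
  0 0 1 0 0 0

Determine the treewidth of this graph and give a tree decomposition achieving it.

Treewidth 1.
One optimal decomposition is:
Bags: B1 = {1, 2}  B2 = {2, 5}  B3 = {2, 3}  B4 = {2, 4}  B5 = {0, 4}
Tree: B1–B2, B1–B3, B3–B4, B4–B5

The largest bag has 2 vertices, giving width 1; this decomposition certifies tw(G) ≤ 1. G has an edge, so its treewidth is at least 1. The upper and lower bounds meet at 1, so that is the treewidth.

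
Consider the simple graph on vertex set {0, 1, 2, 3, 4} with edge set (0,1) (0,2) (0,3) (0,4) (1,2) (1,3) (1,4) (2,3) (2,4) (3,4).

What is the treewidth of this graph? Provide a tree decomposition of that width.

With just one bag of size 5, the width is 5 − 1 = 4, so tw(G) ≤ 4. For the lower bound, the 5 vertices {0, 1, 2, 3, 4} are pairwise adjacent, and any tree decomposition puts a clique entirely inside one bag — forcing width ≥ 4. The upper and lower bounds meet at 4, so that is the treewidth.

Treewidth 4.
Bags: B1 = {0, 1, 2, 3, 4}
Tree: (single bag)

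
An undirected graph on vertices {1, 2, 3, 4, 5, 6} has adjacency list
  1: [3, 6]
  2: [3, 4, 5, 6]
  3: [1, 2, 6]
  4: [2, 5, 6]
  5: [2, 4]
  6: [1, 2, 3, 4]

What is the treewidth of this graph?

2

A width-2 tree decomposition is:
Bags: B1 = {2, 4, 6}  B2 = {2, 3, 6}  B3 = {1, 3, 6}  B4 = {2, 4, 5}
Tree: B1–B2, B2–B3, B1–B4
Each bag holds 3 vertices, so the decomposition has width 2, which upper-bounds the treewidth. Conversely, {1, 3, 6} is a clique of size 3, and the vertices of any clique must share a bag in every tree decomposition; so some bag has ≥ 3 vertices and tw(G) ≥ 2. Hence tw(G) = 2 exactly.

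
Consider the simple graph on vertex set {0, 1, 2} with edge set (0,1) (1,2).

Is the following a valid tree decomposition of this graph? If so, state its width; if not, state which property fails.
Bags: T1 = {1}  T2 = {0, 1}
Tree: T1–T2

A tree decomposition must satisfy three properties: every vertex lies in some bag; for every edge, both endpoints lie together in some bag; and for every vertex, the bags containing it form a connected subtree. Here vertex 2 appears in no bag, so the decomposition is invalid.

No — vertex 2 appears in no bag.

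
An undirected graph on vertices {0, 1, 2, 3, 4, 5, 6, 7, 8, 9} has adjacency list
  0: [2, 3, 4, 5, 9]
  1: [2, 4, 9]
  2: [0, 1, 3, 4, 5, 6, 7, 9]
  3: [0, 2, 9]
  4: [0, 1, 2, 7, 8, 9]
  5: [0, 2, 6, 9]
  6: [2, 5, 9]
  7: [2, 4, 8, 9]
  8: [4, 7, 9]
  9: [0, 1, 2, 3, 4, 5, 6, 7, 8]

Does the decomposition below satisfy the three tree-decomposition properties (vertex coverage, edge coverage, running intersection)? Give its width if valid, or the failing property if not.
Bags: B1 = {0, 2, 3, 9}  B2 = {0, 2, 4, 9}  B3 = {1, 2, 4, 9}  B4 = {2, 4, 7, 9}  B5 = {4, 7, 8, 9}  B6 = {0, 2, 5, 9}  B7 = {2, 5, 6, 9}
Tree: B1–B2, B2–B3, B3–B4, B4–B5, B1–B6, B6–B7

Yes; width 3.

Vertex coverage: the bags together contain {0, 1, 2, 3, 4, 5, 6, 7, 8, 9}, the full vertex set. Edge coverage: each edge of G has both endpoints in at least one bag. Running intersection: for every vertex, the bags containing it form a connected subtree. All three properties hold, so this is a valid tree decomposition of width max|bag| − 1 = 3, and hence tw(G) ≤ 3.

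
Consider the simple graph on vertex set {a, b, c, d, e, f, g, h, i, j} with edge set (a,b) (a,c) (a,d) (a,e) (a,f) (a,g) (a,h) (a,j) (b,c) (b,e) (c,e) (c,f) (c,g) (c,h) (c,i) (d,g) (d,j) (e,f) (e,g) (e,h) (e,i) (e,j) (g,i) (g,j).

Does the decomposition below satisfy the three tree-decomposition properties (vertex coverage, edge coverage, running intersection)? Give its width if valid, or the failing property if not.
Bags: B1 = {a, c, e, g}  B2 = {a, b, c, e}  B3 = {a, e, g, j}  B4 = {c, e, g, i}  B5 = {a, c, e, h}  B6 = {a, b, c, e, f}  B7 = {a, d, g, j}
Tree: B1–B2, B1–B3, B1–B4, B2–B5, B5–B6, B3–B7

A tree decomposition must satisfy three properties: every vertex lies in some bag; for every edge, both endpoints lie together in some bag; and for every vertex, the bags containing it form a connected subtree. Here bags containing vertex b are not connected in the tree, so the decomposition is invalid.

No — bags containing vertex b are not connected in the tree.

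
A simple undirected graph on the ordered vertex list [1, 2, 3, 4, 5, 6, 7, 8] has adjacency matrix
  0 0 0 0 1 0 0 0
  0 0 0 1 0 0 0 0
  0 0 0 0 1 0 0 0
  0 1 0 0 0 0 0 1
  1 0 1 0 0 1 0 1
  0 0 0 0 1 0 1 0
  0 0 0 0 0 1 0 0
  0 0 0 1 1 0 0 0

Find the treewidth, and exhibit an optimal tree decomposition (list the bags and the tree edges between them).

Treewidth 1.
One optimal decomposition is:
Bags: B1 = {1, 5}  B2 = {5, 8}  B3 = {4, 8}  B4 = {3, 5}  B5 = {5, 6}  B6 = {6, 7}  B7 = {2, 4}
Tree: B1–B2, B2–B3, B1–B4, B1–B5, B5–B6, B3–B7

The largest bag has 2 vertices, giving width 1; this decomposition certifies tw(G) ≤ 1. Any graph with an edge has treewidth ≥ 1, and G has the edge 5–1. Combining the bounds, tw(G) = 1.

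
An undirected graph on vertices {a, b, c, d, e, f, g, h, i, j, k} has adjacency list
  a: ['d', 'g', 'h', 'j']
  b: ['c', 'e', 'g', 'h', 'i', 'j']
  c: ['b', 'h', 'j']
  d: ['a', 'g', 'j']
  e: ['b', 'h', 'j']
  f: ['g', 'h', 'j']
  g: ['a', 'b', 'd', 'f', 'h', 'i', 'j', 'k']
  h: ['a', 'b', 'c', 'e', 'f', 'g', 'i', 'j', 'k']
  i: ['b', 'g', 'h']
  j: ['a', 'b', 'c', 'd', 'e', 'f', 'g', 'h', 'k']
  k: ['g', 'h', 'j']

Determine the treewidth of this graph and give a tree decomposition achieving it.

Every bag has size at most 4, so the width is 4 − 1 = 3 and tw(G) ≤ 3. On the other hand G contains the 4-clique {a, d, g, j}. A clique must lie in a single bag of any decomposition, so no decomposition can have width below 3. The upper and lower bounds meet at 3, so that is the treewidth.

Treewidth 3.
One optimal decomposition is:
Bags: B1 = {b, g, h, j}  B2 = {g, h, j, k}  B3 = {b, g, h, i}  B4 = {b, c, h, j}  B5 = {f, g, h, j}  B6 = {a, g, h, j}  B7 = {b, e, h, j}  B8 = {a, d, g, j}
Tree: B1–B2, B1–B3, B1–B4, B1–B5, B1–B6, B4–B7, B6–B8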